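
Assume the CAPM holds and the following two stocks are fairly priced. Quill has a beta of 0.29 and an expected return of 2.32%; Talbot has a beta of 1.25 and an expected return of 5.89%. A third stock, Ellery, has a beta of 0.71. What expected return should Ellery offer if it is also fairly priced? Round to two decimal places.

MRP (SML slope) = (5.89% − 2.32%) / (1.25 − 0.29) = 3.57% / 0.96 = 3.7188%
R_f (intercept) = 2.32% − 0.29 × 3.7188% = 1.2415%
E(R_Ellery) = R_f + β × MRP = 1.2415% + 0.71 × 3.7188% = 3.88%

3.88%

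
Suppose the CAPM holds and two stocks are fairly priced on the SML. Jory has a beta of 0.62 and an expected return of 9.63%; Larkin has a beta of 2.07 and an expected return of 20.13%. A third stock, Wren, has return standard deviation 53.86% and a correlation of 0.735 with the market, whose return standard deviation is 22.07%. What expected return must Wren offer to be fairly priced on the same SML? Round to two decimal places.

18.13%

MRP = (20.13% − 9.63%) / (2.07 − 0.62) = 7.2414%
R_f = 9.63% − 0.62 × 7.2414% = 5.1403%
β_Wren = ρ·σ_i/σ_m = 0.735 × 53.86 / 22.07 = 1.7937
E(R_Wren) = R_f + β × MRP = 5.1403% + 1.7937 × 7.2414% = 18.13%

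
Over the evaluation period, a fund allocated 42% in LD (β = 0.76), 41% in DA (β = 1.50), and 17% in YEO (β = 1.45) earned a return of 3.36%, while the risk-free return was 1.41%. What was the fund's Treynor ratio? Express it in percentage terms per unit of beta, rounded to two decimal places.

β_P = 0.42×0.76 + 0.41×1.50 + 0.17×1.45 = 1.1807
Treynor = (R_P − R_f) / β_P = (3.36% − 1.41%) / 1.1807 = 1.95% / 1.1807 = 1.65%

1.65%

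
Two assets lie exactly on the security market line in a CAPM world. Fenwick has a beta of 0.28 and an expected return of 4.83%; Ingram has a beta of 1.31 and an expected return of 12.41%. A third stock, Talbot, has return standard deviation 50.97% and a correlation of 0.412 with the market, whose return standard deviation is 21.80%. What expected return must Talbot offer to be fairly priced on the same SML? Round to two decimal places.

MRP = (12.41% − 4.83%) / (1.31 − 0.28) = 7.3592%
R_f = 4.83% − 0.28 × 7.3592% = 2.7694%
β_Talbot = ρ·σ_i/σ_m = 0.412 × 50.97 / 21.80 = 0.9633
E(R_Talbot) = R_f + β × MRP = 2.7694% + 0.9633 × 7.3592% = 9.86%

9.86%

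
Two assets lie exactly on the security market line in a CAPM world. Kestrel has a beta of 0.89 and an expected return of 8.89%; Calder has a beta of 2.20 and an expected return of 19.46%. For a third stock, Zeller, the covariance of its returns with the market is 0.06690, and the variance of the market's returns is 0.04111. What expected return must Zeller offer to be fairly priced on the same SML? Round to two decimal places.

14.84%

MRP = (19.46% − 8.89%) / (2.20 − 0.89) = 8.0687%
R_f = 8.89% − 0.89 × 8.0687% = 1.7089%
β_Zeller = Cov / Var(R_m) = 0.06690 / 0.04111 = 1.6273
E(R_Zeller) = R_f + β × MRP = 1.7089% + 1.6273 × 8.0687% = 14.84%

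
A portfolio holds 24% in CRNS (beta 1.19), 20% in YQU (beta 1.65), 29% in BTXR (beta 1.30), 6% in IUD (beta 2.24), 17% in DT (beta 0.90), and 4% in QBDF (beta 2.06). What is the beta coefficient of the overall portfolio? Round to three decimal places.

1.362

β_P = Σ w_i β_i = 0.24×1.19 + 0.20×1.65 + 0.29×1.30 + 0.06×2.24 + 0.17×0.90 + 0.04×2.06 = 1.3624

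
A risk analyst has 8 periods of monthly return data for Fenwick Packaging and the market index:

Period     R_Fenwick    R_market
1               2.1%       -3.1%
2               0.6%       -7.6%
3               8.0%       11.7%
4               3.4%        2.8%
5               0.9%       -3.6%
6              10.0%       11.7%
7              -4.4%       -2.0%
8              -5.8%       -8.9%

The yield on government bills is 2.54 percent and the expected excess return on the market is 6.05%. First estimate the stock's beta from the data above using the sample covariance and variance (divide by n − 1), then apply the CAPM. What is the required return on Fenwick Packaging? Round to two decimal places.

6.13%

Mean R_i = (2.1 + 0.6 + 8.0 + 3.4 + 0.9 + 10.0 − 4.4 − 5.8) / 8 = 1.8500%
Mean R_m = (-3.1 − 7.6 + 11.7 + 2.8 − 3.6 + 11.7 − 2.0 − 8.9) / 8 = 0.1250%
Σ(R_i − R̄_i)(R_m − R̄_m) = 264.3800  ⇒  Cov = 264.3800 / 7 = 37.7686
Σ(R_m − R̄_m)² = 445.0350  ⇒  Var(R_m) = 445.0350 / 7 = 63.5764
β = Cov / Var(R_m) = 37.7686 / 63.5764 = 0.5941
E(R) = R_f + β × MRP = 2.54% + 0.5941 × 6.05% = 6.13%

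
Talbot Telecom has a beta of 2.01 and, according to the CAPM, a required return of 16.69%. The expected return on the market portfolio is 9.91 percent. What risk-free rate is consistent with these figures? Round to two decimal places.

3.20%

E(R) = R_f + β(E(R_m) − R_f) = R_f(1 − β) + β·E(R_m)
16.69% = R_f × (1 − 2.01) + 2.01 × 9.91%
16.69% = R_f × -1.01 + 19.9191%
R_f = (16.69% − 19.9191%) / -1.01 = 3.20%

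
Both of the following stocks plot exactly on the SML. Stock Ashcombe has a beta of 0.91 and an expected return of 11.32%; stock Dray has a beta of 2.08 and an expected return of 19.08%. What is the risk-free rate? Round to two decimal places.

Both satisfy E(R) = R_f + β·MRP, so the slope of the SML is
MRP = (19.08% − 11.32%) / (2.08 − 0.91) = 7.76% / 1.17 = 6.6325%
R_f = E(R_Ashcombe) − β_Ashcombe·MRP = 11.32% − 0.91 × 6.6325% = 5.2844%

5.28%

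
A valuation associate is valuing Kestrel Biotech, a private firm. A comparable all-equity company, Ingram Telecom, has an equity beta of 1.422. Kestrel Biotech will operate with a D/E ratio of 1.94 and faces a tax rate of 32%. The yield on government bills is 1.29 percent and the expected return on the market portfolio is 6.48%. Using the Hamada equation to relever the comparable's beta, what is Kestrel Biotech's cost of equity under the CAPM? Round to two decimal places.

β_L = β_U × [1 + (1 − t)(D/E)] = 1.422 × [1 + (1 − 0.32) × 1.94]
    = 1.422 × [1 + 0.68 × 1.94] = 1.422 × 2.3192 = 3.2979
MRP = 6.48% − 1.29% = 5.19%
E(R) = R_f + β_L × MRP = 1.29% + 3.2979 × 5.19% = 18.41%

18.41%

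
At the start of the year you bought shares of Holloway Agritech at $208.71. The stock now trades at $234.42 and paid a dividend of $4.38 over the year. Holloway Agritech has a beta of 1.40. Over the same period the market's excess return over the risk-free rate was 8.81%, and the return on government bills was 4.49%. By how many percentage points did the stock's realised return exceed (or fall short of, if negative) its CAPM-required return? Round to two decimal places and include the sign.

Realised HPR = (P1 + D1 − P0) / P0 = (234.42 + 4.38 − 208.71) / 208.71 = 30.09 / 208.71 = 14.4171%
CAPM required = R_f + β·MRP = 4.49% + 1.40 × 8.81% = 16.8240%
α = realised − required = 14.4171% − 16.8240% = -2.41%

-2.41%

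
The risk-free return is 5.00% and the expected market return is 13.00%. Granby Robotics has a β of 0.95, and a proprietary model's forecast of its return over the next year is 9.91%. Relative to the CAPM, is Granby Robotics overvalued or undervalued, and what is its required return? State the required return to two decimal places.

Overvalued; required return 12.60%

MRP = 13.00% − 5.00% = 8.00%
Required return = R_f + β·MRP = 5.00% + 0.95 × 8.00% = 12.60%
Forecast 9.91% < required 12.60% → the stock plots below the SML → overvalued.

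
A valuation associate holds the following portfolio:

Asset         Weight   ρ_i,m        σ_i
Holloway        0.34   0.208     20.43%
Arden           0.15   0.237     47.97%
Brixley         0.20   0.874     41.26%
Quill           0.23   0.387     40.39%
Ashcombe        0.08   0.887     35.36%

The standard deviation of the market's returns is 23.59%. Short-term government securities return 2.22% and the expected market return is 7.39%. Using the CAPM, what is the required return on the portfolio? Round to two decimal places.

5.83%

β_Holloway = 0.208 × 20.43% / 23.59% = 0.1801
β_Arden = 0.237 × 47.97% / 23.59% = 0.4819
β_Brixley = 0.874 × 41.26% / 23.59% = 1.5287
β_Quill = 0.387 × 40.39% / 23.59% = 0.6626
β_Ashcombe = 0.887 × 35.36% / 23.59% = 1.3296
β_P = Σ w_i β_i = 0.34×0.1801 + 0.15×0.4819 + 0.20×1.5287 + 0.23×0.6626 + 0.08×1.3296 = 0.6980
MRP = 7.39% − 2.22% = 5.17%
E(R_P) = R_f + β_P × MRP = 2.22% + 0.6980 × 5.17% = 5.83%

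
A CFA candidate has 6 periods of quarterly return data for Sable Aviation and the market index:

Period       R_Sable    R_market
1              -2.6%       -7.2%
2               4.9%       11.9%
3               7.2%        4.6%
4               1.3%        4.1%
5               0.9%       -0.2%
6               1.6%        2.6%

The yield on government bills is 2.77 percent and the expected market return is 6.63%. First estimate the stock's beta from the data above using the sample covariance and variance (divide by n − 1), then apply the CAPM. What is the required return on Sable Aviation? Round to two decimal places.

4.43%

Mean R_i = (-2.6 + 4.9 + 7.2 + 1.3 + 0.9 + 1.6) / 6 = 2.2167%
Mean R_m = (-7.2 + 11.9 + 4.6 + 4.1 − 0.2 + 2.6) / 6 = 2.6333%
Σ(R_i − R̄_i)(R_m − R̄_m) = 84.4367  ⇒  Cov = 84.4367 / 5 = 16.8873
Σ(R_m − R̄_m)² = 196.6133  ⇒  Var(R_m) = 196.6133 / 5 = 39.3227
β = Cov / Var(R_m) = 16.8873 / 39.3227 = 0.4295
MRP = 6.63% − 2.77% = 3.86%
E(R) = R_f + β × MRP = 2.77% + 0.4295 × 3.86% = 4.43%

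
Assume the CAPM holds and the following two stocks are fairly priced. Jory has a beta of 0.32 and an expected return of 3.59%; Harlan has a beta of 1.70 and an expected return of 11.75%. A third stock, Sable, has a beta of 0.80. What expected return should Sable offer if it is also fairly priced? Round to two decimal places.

MRP (SML slope) = (11.75% − 3.59%) / (1.70 − 0.32) = 8.16% / 1.38 = 5.9130%
R_f (intercept) = 3.59% − 0.32 × 5.9130% = 1.6978%
E(R_Sable) = R_f + β × MRP = 1.6978% + 0.80 × 5.9130% = 6.43%

6.43%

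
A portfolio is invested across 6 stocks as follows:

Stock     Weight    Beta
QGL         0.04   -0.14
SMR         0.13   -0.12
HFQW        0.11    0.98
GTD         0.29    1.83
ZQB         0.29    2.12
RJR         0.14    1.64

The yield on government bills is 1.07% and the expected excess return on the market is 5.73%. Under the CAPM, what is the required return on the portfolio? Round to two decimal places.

β_P = Σ w_i β_i = 0.04×-0.14 + 0.13×-0.12 + 0.11×0.98 + 0.29×1.83 + 0.29×2.12 + 0.14×1.64 = 1.4617
E(R_P) = R_f + β_P × MRP = 1.07% + 1.4617 × 5.73% = 9.45%

9.45%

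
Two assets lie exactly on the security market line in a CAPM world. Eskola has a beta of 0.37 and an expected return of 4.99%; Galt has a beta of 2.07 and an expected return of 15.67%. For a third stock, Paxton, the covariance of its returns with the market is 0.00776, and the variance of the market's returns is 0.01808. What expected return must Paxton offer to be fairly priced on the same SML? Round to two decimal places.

5.36%

MRP = (15.67% − 4.99%) / (2.07 − 0.37) = 6.2824%
R_f = 4.99% − 0.37 × 6.2824% = 2.6655%
β_Paxton = Cov / Var(R_m) = 0.00776 / 0.01808 = 0.4292
E(R_Paxton) = R_f + β × MRP = 2.6655% + 0.4292 × 6.2824% = 5.36%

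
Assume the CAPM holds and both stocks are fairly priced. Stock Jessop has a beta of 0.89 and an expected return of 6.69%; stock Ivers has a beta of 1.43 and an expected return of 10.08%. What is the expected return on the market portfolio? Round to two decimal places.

Both satisfy E(R) = R_f + β·MRP, so the slope of the SML is
MRP = (10.08% − 6.69%) / (1.43 − 0.89) = 3.39% / 0.54 = 6.2778%
R_f = E(R_Jessop) − β_Jessop·MRP = 6.69% − 0.89 × 6.2778% = 1.1028%
E(R_m) = R_f + MRP = 1.1028% + 6.2778% = 7.38%

7.38%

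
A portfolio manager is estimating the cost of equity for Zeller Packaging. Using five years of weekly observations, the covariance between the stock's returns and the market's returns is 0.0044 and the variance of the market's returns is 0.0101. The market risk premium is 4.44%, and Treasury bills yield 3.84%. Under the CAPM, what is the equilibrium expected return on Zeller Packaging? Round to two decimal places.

β = Cov(R_i, R_m) / Var(R_m) = 0.0044 / 0.0101 = 0.4356
E(R) = R_f + β × MRP = 3.84% + 0.4356 × 4.44% = 5.77%

5.77%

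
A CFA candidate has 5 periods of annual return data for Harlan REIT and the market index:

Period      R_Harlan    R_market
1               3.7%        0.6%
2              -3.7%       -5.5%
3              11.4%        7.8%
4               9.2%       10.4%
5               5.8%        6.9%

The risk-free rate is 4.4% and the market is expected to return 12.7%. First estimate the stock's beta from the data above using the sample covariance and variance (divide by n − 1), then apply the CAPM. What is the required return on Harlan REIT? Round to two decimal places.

Mean R_i = (3.7 − 3.7 + 11.4 + 9.2 + 5.8) / 5 = 5.2800%
Mean R_m = (0.6 − 5.5 + 7.8 + 10.4 + 6.9) / 5 = 4.0400%
Σ(R_i − R̄_i)(R_m − R̄_m) = 140.5340  ⇒  Cov = 140.5340 / 4 = 35.1335
Σ(R_m − R̄_m)² = 165.6120  ⇒  Var(R_m) = 165.6120 / 4 = 41.4030
β = Cov / Var(R_m) = 35.1335 / 41.4030 = 0.8486
MRP = 12.7% − 4.4% = 8.30%
E(R) = R_f + β × MRP = 4.4% + 0.8486 × 8.3% = 11.44%

11.44%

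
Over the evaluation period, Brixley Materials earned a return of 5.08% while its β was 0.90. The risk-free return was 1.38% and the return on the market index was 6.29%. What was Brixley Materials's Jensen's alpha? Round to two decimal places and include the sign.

-0.72%

Market excess return = 6.29% − 1.38% = 4.91%
CAPM benchmark = R_f + β(R_m − R_f) = 1.38% + 0.90 × 4.91% = 5.7990%
α = actual − benchmark = 5.08% − 5.7990% = -0.72%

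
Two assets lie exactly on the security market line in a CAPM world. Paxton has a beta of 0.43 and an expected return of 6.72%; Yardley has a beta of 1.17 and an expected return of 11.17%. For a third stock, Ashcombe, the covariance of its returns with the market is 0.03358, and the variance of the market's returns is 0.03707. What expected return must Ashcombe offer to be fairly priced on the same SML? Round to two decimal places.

9.58%

MRP = (11.17% − 6.72%) / (1.17 − 0.43) = 6.0135%
R_f = 6.72% − 0.43 × 6.0135% = 4.1342%
β_Ashcombe = Cov / Var(R_m) = 0.03358 / 0.03707 = 0.9059
E(R_Ashcombe) = R_f + β × MRP = 4.1342% + 0.9059 × 6.0135% = 9.58%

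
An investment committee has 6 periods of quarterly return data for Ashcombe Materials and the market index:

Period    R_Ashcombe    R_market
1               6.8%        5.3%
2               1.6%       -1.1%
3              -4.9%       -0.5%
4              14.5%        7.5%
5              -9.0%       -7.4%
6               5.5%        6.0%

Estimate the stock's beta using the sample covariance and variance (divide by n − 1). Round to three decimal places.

1.379

Mean R_i = (6.8 + 1.6 − 4.9 + 14.5 − 9.0 + 5.5) / 6 = 2.4167%
Mean R_m = (5.3 − 1.1 − 0.5 + 7.5 − 7.4 + 6.0) / 6 = 1.6333%
Σ(R_i − R̄_i)(R_m − R̄_m) = 221.3967  ⇒  Cov = 221.3967 / 5 = 44.2793
Σ(R_m − R̄_m)² = 160.5533  ⇒  Var(R_m) = 160.5533 / 5 = 32.1107
β = Cov / Var(R_m) = 44.2793 / 32.1107 = 1.3790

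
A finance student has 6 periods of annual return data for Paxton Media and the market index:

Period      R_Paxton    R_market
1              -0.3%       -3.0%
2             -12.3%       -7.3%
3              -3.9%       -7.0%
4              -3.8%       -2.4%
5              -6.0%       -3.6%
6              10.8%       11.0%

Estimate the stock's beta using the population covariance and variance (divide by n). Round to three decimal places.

1.044

Mean R_i = (-0.3 − 12.3 − 3.9 − 3.8 − 6.0 + 10.8) / 6 = -2.5833%
Mean R_m = (-3.0 − 7.3 − 7.0 − 2.4 − 3.6 + 11.0) / 6 = -2.0500%
Σ(R_i − R̄_i)(R_m − R̄_m) = 235.7350  ⇒  Cov = 235.7350 / 6 = 39.2892
Σ(R_m − R̄_m)² = 225.7950  ⇒  Var(R_m) = 225.7950 / 6 = 37.6325
β = Cov / Var(R_m) = 39.2892 / 37.6325 = 1.0440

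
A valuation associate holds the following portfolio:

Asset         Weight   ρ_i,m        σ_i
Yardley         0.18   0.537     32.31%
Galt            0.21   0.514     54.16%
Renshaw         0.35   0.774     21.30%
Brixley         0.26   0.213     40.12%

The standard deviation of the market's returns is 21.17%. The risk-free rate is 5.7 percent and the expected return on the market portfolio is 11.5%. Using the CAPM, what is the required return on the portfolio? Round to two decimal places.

10.35%

β_Yardley = 0.537 × 32.31% / 21.17% = 0.8196
β_Galt = 0.514 × 54.16% / 21.17% = 1.3150
β_Renshaw = 0.774 × 21.30% / 21.17% = 0.7788
β_Brixley = 0.213 × 40.12% / 21.17% = 0.4037
β_P = Σ w_i β_i = 0.18×0.8196 + 0.21×1.3150 + 0.35×0.7788 + 0.26×0.4037 = 0.8012
MRP = 11.5% − 5.7% = 5.80%
E(R_P) = R_f + β_P × MRP = 5.7% + 0.8012 × 5.8% = 10.35%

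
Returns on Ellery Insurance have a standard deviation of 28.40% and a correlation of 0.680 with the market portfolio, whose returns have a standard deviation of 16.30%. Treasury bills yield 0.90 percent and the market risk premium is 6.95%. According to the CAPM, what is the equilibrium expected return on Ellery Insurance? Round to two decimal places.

β = ρ × σ_i / σ_m = 0.680 × 28.40% / 16.30% = 1.1848
E(R) = 0.90% + 1.1848 × 6.95% = 9.13%

9.13%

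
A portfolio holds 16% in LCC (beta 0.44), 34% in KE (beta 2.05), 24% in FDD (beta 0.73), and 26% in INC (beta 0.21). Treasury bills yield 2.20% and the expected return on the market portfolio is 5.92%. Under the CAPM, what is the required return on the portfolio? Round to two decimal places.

β_P = Σ w_i β_i = 0.16×0.44 + 0.34×2.05 + 0.24×0.73 + 0.26×0.21 = 0.9972
MRP = 5.92% − 2.20% = 3.72%
E(R_P) = R_f + β_P × MRP = 2.20% + 0.9972 × 3.72% = 5.91%

5.91%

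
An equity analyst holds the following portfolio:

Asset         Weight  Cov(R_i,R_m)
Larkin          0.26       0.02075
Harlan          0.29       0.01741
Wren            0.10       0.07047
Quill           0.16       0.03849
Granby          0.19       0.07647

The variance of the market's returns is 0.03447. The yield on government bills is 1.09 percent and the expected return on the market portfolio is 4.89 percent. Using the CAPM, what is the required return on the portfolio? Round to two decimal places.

β_Larkin = 0.02075 / 0.03447 = 0.6020
β_Harlan = 0.01741 / 0.03447 = 0.5051
β_Wren = 0.07047 / 0.03447 = 2.0444
β_Quill = 0.03849 / 0.03447 = 1.1166
β_Granby = 0.07647 / 0.03447 = 2.2185
β_P = Σ w_i β_i = 0.26×0.6020 + 0.29×0.5051 + 0.10×2.0444 + 0.16×1.1166 + 0.19×2.2185 = 1.1076
MRP = 4.89% − 1.09% = 3.80%
E(R_P) = R_f + β_P × MRP = 1.09% + 1.1076 × 3.80% = 5.30%

5.30%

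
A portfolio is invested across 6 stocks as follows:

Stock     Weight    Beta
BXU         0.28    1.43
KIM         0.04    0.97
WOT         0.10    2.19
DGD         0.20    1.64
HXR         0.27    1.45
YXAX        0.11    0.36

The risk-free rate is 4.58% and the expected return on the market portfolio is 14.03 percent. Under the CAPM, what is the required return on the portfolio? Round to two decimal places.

β_P = Σ w_i β_i = 0.28×1.43 + 0.04×0.97 + 0.10×2.19 + 0.20×1.64 + 0.27×1.45 + 0.11×0.36 = 1.4173
MRP = 14.03% − 4.58% = 9.45%
E(R_P) = R_f + β_P × MRP = 4.58% + 1.4173 × 9.45% = 17.97%

17.97%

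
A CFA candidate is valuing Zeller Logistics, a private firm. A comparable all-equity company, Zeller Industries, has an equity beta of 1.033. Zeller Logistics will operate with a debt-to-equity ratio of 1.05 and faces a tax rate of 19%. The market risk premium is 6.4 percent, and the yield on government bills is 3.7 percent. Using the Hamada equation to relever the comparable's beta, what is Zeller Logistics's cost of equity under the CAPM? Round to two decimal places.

15.93%

β_L = β_U × [1 + (1 − t)(D/E)] = 1.033 × [1 + (1 − 0.19) × 1.05]
    = 1.033 × [1 + 0.81 × 1.05] = 1.033 × 1.8505 = 1.9116
E(R) = R_f + β_L × MRP = 3.7% + 1.9116 × 6.4% = 15.93%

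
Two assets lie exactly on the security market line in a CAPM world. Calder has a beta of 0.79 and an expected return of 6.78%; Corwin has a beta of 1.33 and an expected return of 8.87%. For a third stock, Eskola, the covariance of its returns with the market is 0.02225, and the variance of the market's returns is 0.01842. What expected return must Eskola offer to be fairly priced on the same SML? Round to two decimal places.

8.40%

MRP = (8.87% − 6.78%) / (1.33 − 0.79) = 3.8704%
R_f = 6.78% − 0.79 × 3.8704% = 3.7224%
β_Eskola = Cov / Var(R_m) = 0.02225 / 0.01842 = 1.2079
E(R_Eskola) = R_f + β × MRP = 3.7224% + 1.2079 × 3.8704% = 8.40%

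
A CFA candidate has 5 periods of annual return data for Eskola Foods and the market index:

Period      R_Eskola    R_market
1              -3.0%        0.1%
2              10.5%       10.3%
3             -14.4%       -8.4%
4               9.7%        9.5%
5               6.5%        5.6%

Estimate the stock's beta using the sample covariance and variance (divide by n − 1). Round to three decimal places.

1.358

Mean R_i = (-3.0 + 10.5 − 14.4 + 9.7 + 6.5) / 5 = 1.8600%
Mean R_m = (0.1 + 10.3 − 8.4 + 9.5 + 5.6) / 5 = 3.4200%
Σ(R_i − R̄_i)(R_m − R̄_m) = 325.5540  ⇒  Cov = 325.5540 / 4 = 81.3885
Σ(R_m − R̄_m)² = 239.7880  ⇒  Var(R_m) = 239.7880 / 4 = 59.9470
β = Cov / Var(R_m) = 81.3885 / 59.9470 = 1.3577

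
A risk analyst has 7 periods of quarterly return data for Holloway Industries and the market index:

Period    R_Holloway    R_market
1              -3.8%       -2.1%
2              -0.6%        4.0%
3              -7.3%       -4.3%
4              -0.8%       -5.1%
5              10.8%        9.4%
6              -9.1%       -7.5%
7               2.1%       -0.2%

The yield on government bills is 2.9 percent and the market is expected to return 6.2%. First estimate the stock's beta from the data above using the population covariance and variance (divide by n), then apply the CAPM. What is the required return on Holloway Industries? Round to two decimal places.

Mean R_i = (-3.8 − 0.6 − 7.3 − 0.8 + 10.8 − 9.1 + 2.1) / 7 = -1.2429%
Mean R_m = (-2.1 + 4.0 − 4.3 − 5.1 + 9.4 − 7.5 − 0.2) / 7 = -0.8286%
Σ(R_i − R̄_i)(R_m − R̄_m) = 203.1914  ⇒  Cov = 203.1914 / 7 = 29.0273
Σ(R_m − R̄_m)² = 204.7543  ⇒  Var(R_m) = 204.7543 / 7 = 29.2506
β = Cov / Var(R_m) = 29.0273 / 29.2506 = 0.9924
MRP = 6.2% − 2.9% = 3.30%
E(R) = R_f + β × MRP = 2.9% + 0.9924 × 3.3% = 6.17%

6.17%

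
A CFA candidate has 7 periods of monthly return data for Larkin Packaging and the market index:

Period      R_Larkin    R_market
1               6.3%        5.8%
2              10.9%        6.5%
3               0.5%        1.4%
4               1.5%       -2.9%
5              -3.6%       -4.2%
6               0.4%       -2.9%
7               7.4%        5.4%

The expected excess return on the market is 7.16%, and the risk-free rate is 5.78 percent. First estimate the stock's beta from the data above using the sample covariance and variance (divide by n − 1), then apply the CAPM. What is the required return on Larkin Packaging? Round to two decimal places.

12.81%

Mean R_i = (6.3 + 10.9 + 0.5 + 1.5 − 3.6 + 0.4 + 7.4) / 7 = 3.3429%
Mean R_m = (5.8 + 6.5 + 1.4 − 2.9 − 4.2 − 2.9 + 5.4) / 7 = 1.3000%
Σ(R_i − R̄_i)(R_m − R̄_m) = 127.2400  ⇒  Cov = 127.2400 / 6 = 21.2067
Σ(R_m − R̄_m)² = 129.6400  ⇒  Var(R_m) = 129.6400 / 6 = 21.6067
β = Cov / Var(R_m) = 21.2067 / 21.6067 = 0.9815
E(R) = R_f + β × MRP = 5.78% + 0.9815 × 7.16% = 12.81%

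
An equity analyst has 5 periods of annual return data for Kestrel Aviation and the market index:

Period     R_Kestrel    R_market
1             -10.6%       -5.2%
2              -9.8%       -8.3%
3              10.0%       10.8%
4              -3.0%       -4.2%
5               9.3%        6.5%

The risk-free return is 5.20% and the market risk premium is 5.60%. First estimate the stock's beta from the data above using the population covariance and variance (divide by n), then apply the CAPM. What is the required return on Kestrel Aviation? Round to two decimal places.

11.72%

Mean R_i = (-10.6 − 9.8 + 10.0 − 3.0 + 9.3) / 5 = -0.8200%
Mean R_m = (-5.2 − 8.3 + 10.8 − 4.2 + 6.5) / 5 = -0.0800%
Σ(R_i − R̄_i)(R_m − R̄_m) = 317.1820  ⇒  Cov = 317.1820 / 5 = 63.4364
Σ(R_m − R̄_m)² = 272.4280  ⇒  Var(R_m) = 272.4280 / 5 = 54.4856
β = Cov / Var(R_m) = 63.4364 / 54.4856 = 1.1643
E(R) = R_f + β × MRP = 5.20% + 1.1643 × 5.60% = 11.72%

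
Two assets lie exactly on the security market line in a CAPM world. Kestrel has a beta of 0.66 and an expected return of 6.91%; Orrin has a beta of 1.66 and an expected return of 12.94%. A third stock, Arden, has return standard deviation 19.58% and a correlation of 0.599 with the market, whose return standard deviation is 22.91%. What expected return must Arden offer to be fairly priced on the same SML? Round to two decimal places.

6.02%

MRP = (12.94% − 6.91%) / (1.66 − 0.66) = 6.0300%
R_f = 6.91% − 0.66 × 6.0300% = 2.9302%
β_Arden = ρ·σ_i/σ_m = 0.599 × 19.58 / 22.91 = 0.5119
E(R_Arden) = R_f + β × MRP = 2.9302% + 0.5119 × 6.0300% = 6.02%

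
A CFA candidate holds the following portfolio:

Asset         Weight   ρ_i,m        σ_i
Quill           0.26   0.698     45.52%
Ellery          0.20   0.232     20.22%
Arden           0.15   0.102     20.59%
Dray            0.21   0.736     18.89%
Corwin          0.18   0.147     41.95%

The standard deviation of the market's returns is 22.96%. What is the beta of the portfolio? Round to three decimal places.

β_Quill = 0.698 × 45.52% / 22.96% = 1.3838
β_Ellery = 0.232 × 20.22% / 22.96% = 0.2043
β_Arden = 0.102 × 20.59% / 22.96% = 0.0915
β_Dray = 0.736 × 18.89% / 22.96% = 0.6055
β_Corwin = 0.147 × 41.95% / 22.96% = 0.2686
β_P = Σ w_i β_i = 0.26×1.3838 + 0.20×0.2043 + 0.15×0.0915 + 0.21×0.6055 + 0.18×0.2686 = 0.5899

0.590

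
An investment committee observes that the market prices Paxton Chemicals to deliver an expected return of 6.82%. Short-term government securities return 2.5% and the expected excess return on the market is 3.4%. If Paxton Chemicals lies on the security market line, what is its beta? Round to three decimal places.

β = (E(R) − R_f) / MRP = (6.82% − 2.5%) / 3.4% = 4.32% / 3.4% = 1.271

1.271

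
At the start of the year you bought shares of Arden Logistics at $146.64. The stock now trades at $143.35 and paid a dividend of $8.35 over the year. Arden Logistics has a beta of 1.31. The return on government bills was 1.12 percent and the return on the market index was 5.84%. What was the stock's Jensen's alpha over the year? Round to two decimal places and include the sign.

Realised HPR = (P1 + D1 − P0) / P0 = (143.35 + 8.35 − 146.64) / 146.64 = 5.06 / 146.64 = 3.4506%
MRP = 5.84% − 1.12% = 4.72%
CAPM required = R_f + β·MRP = 1.12% + 1.31 × 4.72% = 7.3032%
α = realised − required = 3.4506% − 7.3032% = -3.85%

-3.85%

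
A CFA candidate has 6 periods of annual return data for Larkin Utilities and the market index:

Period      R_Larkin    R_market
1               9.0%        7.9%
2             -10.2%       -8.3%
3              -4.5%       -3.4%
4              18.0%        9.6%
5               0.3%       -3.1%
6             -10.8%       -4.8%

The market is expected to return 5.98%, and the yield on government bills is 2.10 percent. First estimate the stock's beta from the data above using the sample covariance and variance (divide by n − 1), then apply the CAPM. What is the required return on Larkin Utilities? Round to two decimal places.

7.85%

Mean R_i = (9.0 − 10.2 − 4.5 + 18.0 + 0.3 − 10.8) / 6 = 0.3000%
Mean R_m = (7.9 − 8.3 − 3.4 + 9.6 − 3.1 − 4.8) / 6 = -0.3500%
Σ(R_i − R̄_i)(R_m − R̄_m) = 395.4000  ⇒  Cov = 395.4000 / 5 = 79.0800
Σ(R_m − R̄_m)² = 266.9350  ⇒  Var(R_m) = 266.9350 / 5 = 53.3870
β = Cov / Var(R_m) = 79.0800 / 53.3870 = 1.4813
MRP = 5.98% − 2.10% = 3.88%
E(R) = R_f + β × MRP = 2.10% + 1.4813 × 3.88% = 7.85%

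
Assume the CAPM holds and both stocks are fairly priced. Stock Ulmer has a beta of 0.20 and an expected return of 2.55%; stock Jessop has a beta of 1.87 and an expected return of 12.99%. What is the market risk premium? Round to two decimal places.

6.25%

Both satisfy E(R) = R_f + β·MRP, so the slope of the SML is
MRP = (12.99% − 2.55%) / (1.87 − 0.20) = 10.44% / 1.67 = 6.2515%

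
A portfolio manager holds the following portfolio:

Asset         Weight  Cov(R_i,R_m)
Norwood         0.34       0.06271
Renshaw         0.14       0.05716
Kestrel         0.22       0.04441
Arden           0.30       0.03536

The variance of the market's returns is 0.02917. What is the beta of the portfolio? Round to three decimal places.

1.704

β_Norwood = 0.06271 / 0.02917 = 2.1498
β_Renshaw = 0.05716 / 0.02917 = 1.9595
β_Kestrel = 0.04441 / 0.02917 = 1.5225
β_Arden = 0.03536 / 0.02917 = 1.2122
β_P = Σ w_i β_i = 0.34×2.1498 + 0.14×1.9595 + 0.22×1.5225 + 0.30×1.2122 = 1.7039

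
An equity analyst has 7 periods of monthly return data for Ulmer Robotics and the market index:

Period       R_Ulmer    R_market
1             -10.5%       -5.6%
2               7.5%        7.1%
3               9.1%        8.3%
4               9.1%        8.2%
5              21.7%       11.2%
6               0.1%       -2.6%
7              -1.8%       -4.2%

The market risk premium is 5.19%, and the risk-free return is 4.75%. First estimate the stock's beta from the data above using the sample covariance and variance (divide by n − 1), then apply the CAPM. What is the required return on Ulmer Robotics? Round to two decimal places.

Mean R_i = (-10.5 + 7.5 + 9.1 + 9.1 + 21.7 + 0.1 − 1.8) / 7 = 5.0286%
Mean R_m = (-5.6 + 7.1 + 8.3 + 8.2 + 11.2 − 2.6 − 4.2) / 7 = 3.2000%
Σ(R_i − R̄_i)(R_m − R̄_m) = 399.9000  ⇒  Cov = 399.9000 / 6 = 66.6500
Σ(R_m − R̄_m)² = 296.0600  ⇒  Var(R_m) = 296.0600 / 6 = 49.3433
β = Cov / Var(R_m) = 66.6500 / 49.3433 = 1.3507
E(R) = R_f + β × MRP = 4.75% + 1.3507 × 5.19% = 11.76%

11.76%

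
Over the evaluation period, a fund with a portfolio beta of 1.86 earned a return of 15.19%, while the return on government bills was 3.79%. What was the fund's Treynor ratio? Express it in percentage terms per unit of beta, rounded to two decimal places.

6.13%

Treynor = (R_P − R_f) / β_P = (15.19% − 3.79%) / 1.8600 = 11.40% / 1.8600 = 6.13%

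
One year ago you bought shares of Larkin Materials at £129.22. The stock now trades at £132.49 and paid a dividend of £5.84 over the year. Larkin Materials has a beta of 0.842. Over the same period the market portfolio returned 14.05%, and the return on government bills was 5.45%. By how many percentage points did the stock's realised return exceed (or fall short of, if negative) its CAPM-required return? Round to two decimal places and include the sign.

-5.64%

Realised HPR = (P1 + D1 − P0) / P0 = (132.49 + 5.84 − 129.22) / 129.22 = 9.11 / 129.22 = 7.0500%
MRP = 14.05% − 5.45% = 8.60%
CAPM required = R_f + β·MRP = 5.45% + 0.842 × 8.60% = 12.69120%
α = realised − required = 7.0500% − 12.69120% = -5.64%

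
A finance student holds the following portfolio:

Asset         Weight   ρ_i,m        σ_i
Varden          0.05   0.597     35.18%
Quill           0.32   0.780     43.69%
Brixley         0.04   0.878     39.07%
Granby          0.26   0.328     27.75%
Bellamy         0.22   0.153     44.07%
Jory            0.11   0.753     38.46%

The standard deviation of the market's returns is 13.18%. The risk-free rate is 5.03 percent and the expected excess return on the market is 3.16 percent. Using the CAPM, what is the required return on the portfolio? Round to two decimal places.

β_Varden = 0.597 × 35.18% / 13.18% = 1.5935
β_Quill = 0.780 × 43.69% / 13.18% = 2.5856
β_Brixley = 0.878 × 39.07% / 13.18% = 2.6027
β_Granby = 0.328 × 27.75% / 13.18% = 0.6906
β_Bellamy = 0.153 × 44.07% / 13.18% = 0.5116
β_Jory = 0.753 × 38.46% / 13.18% = 2.1973
β_P = Σ w_i β_i = 0.05×1.5935 + 0.32×2.5856 + 0.04×2.6027 + 0.26×0.6906 + 0.22×0.5116 + 0.11×2.1973 = 1.5450
E(R_P) = R_f + β_P × MRP = 5.03% + 1.5450 × 3.16% = 9.91%

9.91%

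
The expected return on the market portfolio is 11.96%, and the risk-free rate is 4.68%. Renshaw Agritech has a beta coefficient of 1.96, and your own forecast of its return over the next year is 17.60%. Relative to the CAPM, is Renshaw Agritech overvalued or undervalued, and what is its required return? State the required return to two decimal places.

MRP = 11.96% − 4.68% = 7.28%
Required return = R_f + β·MRP = 4.68% + 1.96 × 7.28% = 18.95%
Forecast 17.60% < required 18.95% → the stock plots below the SML → overvalued.

Overvalued; required return 18.95%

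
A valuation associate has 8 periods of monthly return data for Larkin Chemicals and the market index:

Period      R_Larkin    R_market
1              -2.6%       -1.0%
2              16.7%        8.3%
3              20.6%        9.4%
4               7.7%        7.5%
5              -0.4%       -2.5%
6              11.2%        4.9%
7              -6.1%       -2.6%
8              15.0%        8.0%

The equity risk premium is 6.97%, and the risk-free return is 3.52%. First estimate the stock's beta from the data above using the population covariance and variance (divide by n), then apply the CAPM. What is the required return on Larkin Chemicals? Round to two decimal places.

16.01%

Mean R_i = (-2.6 + 16.7 + 20.6 + 7.7 − 0.4 + 11.2 − 6.1 + 15.0) / 8 = 7.7625%
Mean R_m = (-1.0 + 8.3 + 9.4 + 7.5 − 2.5 + 4.9 − 2.6 + 8.0) / 8 = 4.0000%
Σ(R_i − R̄_i)(R_m − R̄_m) = 335.9400  ⇒  Cov = 335.9400 / 8 = 41.9925
Σ(R_m − R̄_m)² = 187.5200  ⇒  Var(R_m) = 187.5200 / 8 = 23.4400
β = Cov / Var(R_m) = 41.9925 / 23.4400 = 1.7915
E(R) = R_f + β × MRP = 3.52% + 1.7915 × 6.97% = 16.01%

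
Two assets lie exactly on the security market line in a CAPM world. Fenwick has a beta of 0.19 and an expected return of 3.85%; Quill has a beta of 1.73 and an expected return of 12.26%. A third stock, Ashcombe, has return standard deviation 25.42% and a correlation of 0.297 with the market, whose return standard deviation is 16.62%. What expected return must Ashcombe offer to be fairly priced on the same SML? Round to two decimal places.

MRP = (12.26% − 3.85%) / (1.73 − 0.19) = 5.4610%
R_f = 3.85% − 0.19 × 5.4610% = 2.8124%
β_Ashcombe = ρ·σ_i/σ_m = 0.297 × 25.42 / 16.62 = 0.4543
E(R_Ashcombe) = R_f + β × MRP = 2.8124% + 0.4543 × 5.4610% = 5.29%

5.29%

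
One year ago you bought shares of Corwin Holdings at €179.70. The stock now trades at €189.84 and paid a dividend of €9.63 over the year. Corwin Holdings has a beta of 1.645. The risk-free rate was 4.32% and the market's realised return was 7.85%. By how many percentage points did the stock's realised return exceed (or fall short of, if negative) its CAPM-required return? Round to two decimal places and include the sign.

Realised HPR = (P1 + D1 − P0) / P0 = (189.84 + 9.63 − 179.70) / 179.70 = 19.77 / 179.70 = 11.0017%
MRP = 7.85% − 4.32% = 3.53%
CAPM required = R_f + β·MRP = 4.32% + 1.645 × 3.53% = 10.12685%
α = realised − required = 11.0017% − 10.12685% = +0.87%

+0.87%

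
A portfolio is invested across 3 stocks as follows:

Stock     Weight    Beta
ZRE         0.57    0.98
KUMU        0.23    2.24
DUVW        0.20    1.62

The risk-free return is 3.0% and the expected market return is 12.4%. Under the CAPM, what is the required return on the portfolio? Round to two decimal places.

16.14%

β_P = Σ w_i β_i = 0.57×0.98 + 0.23×2.24 + 0.20×1.62 = 1.3978
MRP = 12.4% − 3.0% = 9.40%
E(R_P) = R_f + β_P × MRP = 3.0% + 1.3978 × 9.4% = 16.14%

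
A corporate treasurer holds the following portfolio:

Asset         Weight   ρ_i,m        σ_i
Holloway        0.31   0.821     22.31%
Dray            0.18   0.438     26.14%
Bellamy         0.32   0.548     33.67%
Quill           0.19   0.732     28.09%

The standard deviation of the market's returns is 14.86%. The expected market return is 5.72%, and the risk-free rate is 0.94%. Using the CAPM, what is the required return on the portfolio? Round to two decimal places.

6.59%

β_Holloway = 0.821 × 22.31% / 14.86% = 1.2326
β_Dray = 0.438 × 26.14% / 14.86% = 0.7705
β_Bellamy = 0.548 × 33.67% / 14.86% = 1.2417
β_Quill = 0.732 × 28.09% / 14.86% = 1.3837
β_P = Σ w_i β_i = 0.31×1.2326 + 0.18×0.7705 + 0.32×1.2417 + 0.19×1.3837 = 1.1810
MRP = 5.72% − 0.94% = 4.78%
E(R_P) = R_f + β_P × MRP = 0.94% + 1.1810 × 4.78% = 6.59%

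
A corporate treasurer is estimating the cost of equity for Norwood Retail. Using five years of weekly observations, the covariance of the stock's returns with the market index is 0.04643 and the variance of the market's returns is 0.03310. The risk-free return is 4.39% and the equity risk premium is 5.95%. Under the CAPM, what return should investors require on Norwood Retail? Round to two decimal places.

12.74%

β = Cov(R_i, R_m) / Var(R_m) = 0.04643 / 0.03310 = 1.4027
E(R) = R_f + β × MRP = 4.39% + 1.4027 × 5.95% = 12.74%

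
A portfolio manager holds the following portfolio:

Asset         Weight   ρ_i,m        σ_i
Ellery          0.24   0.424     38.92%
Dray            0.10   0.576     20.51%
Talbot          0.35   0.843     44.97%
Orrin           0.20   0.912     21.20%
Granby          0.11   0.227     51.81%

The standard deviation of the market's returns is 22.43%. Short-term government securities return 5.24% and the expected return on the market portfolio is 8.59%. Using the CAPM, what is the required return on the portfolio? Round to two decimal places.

8.76%

β_Ellery = 0.424 × 38.92% / 22.43% = 0.7357
β_Dray = 0.576 × 20.51% / 22.43% = 0.5267
β_Talbot = 0.843 × 44.97% / 22.43% = 1.6901
β_Orrin = 0.912 × 21.20% / 22.43% = 0.8620
β_Granby = 0.227 × 51.81% / 22.43% = 0.5243
β_P = Σ w_i β_i = 0.24×0.7357 + 0.10×0.5267 + 0.35×1.6901 + 0.20×0.8620 + 0.11×0.5243 = 1.0508
MRP = 8.59% − 5.24% = 3.35%
E(R_P) = R_f + β_P × MRP = 5.24% + 1.0508 × 3.35% = 8.76%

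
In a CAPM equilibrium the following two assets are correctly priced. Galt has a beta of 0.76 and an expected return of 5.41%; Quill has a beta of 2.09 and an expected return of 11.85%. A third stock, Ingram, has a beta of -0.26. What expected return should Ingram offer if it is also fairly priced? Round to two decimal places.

0.47%

MRP (SML slope) = (11.85% − 5.41%) / (2.09 − 0.76) = 6.44% / 1.33 = 4.8421%
R_f (intercept) = 5.41% − 0.76 × 4.8421% = 1.7300%
E(R_Ingram) = R_f + β × MRP = 1.7300% + -0.26 × 4.8421% = 0.47%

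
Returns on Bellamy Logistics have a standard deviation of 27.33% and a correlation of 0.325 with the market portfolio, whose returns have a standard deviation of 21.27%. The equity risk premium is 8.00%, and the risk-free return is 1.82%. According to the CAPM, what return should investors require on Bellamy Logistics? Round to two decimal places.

5.16%

β = ρ × σ_i / σ_m = 0.325 × 27.33% / 21.27% = 0.4176
E(R) = 1.82% + 0.4176 × 8.00% = 5.16%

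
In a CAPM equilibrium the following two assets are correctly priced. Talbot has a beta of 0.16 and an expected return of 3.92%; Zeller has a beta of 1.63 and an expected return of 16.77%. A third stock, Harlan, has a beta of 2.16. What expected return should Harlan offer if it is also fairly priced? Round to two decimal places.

21.40%

MRP (SML slope) = (16.77% − 3.92%) / (1.63 − 0.16) = 12.85% / 1.47 = 8.7415%
R_f (intercept) = 3.92% − 0.16 × 8.7415% = 2.5214%
E(R_Harlan) = R_f + β × MRP = 2.5214% + 2.16 × 8.7415% = 21.40%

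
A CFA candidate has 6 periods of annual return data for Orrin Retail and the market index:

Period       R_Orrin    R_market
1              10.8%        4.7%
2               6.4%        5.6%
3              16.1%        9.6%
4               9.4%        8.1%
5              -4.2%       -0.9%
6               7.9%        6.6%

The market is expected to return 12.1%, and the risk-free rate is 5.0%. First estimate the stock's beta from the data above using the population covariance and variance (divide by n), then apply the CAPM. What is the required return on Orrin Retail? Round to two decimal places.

Mean R_i = (10.8 + 6.4 + 16.1 + 9.4 − 4.2 + 7.9) / 6 = 7.7333%
Mean R_m = (4.7 + 5.6 + 9.6 + 8.1 − 0.9 + 6.6) / 6 = 5.6167%
Σ(R_i − R̄_i)(R_m − R̄_m) = 112.6067  ⇒  Cov = 112.6067 / 6 = 18.7678
Σ(R_m − R̄_m)² = 66.3083  ⇒  Var(R_m) = 66.3083 / 6 = 11.0514
β = Cov / Var(R_m) = 18.7678 / 11.0514 = 1.6982
MRP = 12.1% − 5.0% = 7.10%
E(R) = R_f + β × MRP = 5.0% + 1.6982 × 7.1% = 17.06%

17.06%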